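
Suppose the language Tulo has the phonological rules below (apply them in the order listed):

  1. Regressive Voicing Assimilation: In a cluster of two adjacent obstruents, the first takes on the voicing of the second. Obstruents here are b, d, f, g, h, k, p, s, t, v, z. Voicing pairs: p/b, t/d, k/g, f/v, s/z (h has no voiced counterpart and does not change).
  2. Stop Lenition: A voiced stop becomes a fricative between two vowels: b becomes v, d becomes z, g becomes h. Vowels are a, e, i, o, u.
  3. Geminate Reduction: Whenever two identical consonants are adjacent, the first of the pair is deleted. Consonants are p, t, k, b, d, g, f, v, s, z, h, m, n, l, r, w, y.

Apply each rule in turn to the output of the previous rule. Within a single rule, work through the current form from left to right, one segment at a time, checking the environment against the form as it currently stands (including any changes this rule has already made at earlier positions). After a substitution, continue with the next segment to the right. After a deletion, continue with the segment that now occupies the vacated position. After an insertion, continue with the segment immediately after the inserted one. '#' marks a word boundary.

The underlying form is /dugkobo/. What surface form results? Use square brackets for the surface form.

1 Regressive Voicing Assimilation: [dugkobo] → [dukkobo]
2 Stop Lenition: [dukkobo] → [dukkovo]
3 Geminate Reduction: [dukkovo] → [dukovo]

[dukovo]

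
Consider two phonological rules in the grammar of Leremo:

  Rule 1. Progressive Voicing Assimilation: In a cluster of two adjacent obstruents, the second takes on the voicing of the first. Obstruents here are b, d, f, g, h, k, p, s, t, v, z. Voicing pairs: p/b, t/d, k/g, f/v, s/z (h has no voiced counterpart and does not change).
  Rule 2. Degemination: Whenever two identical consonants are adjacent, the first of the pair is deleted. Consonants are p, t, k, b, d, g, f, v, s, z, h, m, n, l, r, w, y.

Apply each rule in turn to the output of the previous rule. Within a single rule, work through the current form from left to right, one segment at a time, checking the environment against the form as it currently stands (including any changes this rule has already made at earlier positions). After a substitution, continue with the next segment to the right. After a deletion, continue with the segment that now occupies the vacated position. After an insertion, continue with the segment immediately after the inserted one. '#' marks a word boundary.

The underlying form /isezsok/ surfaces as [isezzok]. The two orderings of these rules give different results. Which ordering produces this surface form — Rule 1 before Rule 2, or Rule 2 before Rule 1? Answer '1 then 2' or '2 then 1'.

Order 1 then 2:
  1 Progressive Voicing Assimilation: [isezsok] → [isezzok]
  2 Degemination: [isezzok] → [isezok]
  result: [isezok]
Order 2 then 1:
  2 Degemination: no change — [isezsok]
  1 Progressive Voicing Assimilation: [isezsok] → [isezzok]
  result: [isezzok]

2 then 1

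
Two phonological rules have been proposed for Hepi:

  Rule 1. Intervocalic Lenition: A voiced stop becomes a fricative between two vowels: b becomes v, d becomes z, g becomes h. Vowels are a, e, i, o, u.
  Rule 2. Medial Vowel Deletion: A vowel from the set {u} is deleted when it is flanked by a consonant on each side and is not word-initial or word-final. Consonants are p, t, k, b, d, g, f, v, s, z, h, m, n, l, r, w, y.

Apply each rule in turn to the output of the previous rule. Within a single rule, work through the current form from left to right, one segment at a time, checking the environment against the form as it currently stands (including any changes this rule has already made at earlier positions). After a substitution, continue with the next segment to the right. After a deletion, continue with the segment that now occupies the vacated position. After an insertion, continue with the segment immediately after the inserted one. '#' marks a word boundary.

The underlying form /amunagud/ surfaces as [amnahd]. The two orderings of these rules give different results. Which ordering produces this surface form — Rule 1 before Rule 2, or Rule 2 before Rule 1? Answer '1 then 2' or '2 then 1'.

1 then 2

Order 1 then 2:
  1 Intervocalic Lenition: [amunagud] → [amunahud]
  2 Medial Vowel Deletion: [amunahud] → [amnahd]
  result: [amnahd]
Order 2 then 1:
  2 Medial Vowel Deletion: [amunagud] → [amnagd]
  1 Intervocalic Lenition: no change — [amnagd]
  result: [amnagd]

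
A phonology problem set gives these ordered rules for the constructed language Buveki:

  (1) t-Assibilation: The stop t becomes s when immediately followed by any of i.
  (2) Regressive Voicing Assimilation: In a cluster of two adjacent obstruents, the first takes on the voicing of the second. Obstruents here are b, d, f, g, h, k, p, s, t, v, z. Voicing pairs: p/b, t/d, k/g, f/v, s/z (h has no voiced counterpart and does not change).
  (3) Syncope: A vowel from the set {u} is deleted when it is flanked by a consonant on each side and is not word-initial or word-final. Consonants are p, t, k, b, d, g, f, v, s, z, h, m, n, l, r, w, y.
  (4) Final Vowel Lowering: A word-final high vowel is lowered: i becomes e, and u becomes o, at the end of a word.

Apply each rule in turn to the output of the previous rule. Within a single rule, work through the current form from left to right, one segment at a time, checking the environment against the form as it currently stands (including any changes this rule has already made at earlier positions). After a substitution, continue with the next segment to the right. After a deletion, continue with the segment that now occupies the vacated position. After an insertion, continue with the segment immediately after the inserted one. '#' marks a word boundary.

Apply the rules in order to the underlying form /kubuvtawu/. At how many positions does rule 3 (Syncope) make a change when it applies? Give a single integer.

(1) t-Assibilation: no change — [kubuvtawu]
(2) Regressive Voicing Assimilation: [kubuvtawu] → [kubuftawu]
(3) Syncope: [kubuftawu] → [kbftawu]
(4) Final Vowel Lowering: [kbftawu] → [kbftawo]
Rule 3 changed 2 position(s).

2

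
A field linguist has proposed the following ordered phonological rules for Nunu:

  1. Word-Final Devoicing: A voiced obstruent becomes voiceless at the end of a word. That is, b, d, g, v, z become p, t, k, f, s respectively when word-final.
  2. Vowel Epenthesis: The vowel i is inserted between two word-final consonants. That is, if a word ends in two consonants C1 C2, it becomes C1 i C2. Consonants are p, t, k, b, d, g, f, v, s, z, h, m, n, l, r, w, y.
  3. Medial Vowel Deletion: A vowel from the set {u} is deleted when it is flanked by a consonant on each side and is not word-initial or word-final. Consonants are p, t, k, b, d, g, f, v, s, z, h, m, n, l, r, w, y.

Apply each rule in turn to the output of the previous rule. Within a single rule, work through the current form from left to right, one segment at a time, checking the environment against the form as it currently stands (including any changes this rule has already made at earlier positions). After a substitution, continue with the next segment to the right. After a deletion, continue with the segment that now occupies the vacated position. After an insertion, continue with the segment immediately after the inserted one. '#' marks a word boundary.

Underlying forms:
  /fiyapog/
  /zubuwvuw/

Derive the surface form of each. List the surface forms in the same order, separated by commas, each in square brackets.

[fiyapok], [zbwvw]

/fiyapog/:
  1 Word-Final Devoicing: [fiyapog] → [fiyapok]
  2 Vowel Epenthesis: no change — [fiyapok]
  3 Medial Vowel Deletion: no change — [fiyapok]
/zubuwvuw/:
  1 Word-Final Devoicing: no change — [zubuwvuw]
  2 Vowel Epenthesis: no change — [zubuwvuw]
  3 Medial Vowel Deletion: [zubuwvuw] → [zbwvw]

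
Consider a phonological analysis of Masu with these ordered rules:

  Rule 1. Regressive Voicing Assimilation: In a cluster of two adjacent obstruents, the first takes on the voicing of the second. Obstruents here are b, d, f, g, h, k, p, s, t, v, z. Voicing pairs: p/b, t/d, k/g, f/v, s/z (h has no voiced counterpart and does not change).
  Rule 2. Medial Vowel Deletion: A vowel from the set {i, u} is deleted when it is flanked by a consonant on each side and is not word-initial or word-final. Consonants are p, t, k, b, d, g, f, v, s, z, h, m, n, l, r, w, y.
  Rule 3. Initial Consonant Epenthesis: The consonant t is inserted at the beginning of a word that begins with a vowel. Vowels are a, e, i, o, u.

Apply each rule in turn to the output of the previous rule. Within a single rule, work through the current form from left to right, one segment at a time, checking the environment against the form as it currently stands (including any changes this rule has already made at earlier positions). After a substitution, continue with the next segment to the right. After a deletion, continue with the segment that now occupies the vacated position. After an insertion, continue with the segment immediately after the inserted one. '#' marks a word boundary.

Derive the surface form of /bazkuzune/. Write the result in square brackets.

[baskzne]

Rule 1 Regressive Voicing Assimilation: [bazkuzune] → [baskuzune]
Rule 2 Medial Vowel Deletion: [baskuzune] → [baskzne]
Rule 3 Initial Consonant Epenthesis: no change — [baskzne]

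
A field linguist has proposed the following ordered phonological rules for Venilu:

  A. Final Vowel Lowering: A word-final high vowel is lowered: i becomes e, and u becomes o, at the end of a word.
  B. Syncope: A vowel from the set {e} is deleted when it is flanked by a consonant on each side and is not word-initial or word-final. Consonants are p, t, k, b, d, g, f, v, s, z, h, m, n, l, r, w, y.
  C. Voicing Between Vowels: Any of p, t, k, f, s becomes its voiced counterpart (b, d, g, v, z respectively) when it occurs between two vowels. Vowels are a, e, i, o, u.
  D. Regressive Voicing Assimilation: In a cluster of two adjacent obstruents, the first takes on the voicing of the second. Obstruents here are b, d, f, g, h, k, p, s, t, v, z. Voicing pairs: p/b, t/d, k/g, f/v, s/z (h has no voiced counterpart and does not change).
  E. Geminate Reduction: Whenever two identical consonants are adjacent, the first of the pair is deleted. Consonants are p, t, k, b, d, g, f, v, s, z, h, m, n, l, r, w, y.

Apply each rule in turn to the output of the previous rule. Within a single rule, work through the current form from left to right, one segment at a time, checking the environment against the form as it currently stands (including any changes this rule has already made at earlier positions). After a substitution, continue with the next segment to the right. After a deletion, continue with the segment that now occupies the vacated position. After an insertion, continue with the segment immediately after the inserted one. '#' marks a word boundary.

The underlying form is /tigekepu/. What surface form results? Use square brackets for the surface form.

A Final Vowel Lowering: [tigekepu] → [tigekepo]
B Syncope: [tigekepo] → [tigkpo]
C Voicing Between Vowels: no change — [tigkpo]
D Regressive Voicing Assimilation: [tigkpo] → [tikkpo]
E Geminate Reduction: [tikkpo] → [tikpo]

[tikpo]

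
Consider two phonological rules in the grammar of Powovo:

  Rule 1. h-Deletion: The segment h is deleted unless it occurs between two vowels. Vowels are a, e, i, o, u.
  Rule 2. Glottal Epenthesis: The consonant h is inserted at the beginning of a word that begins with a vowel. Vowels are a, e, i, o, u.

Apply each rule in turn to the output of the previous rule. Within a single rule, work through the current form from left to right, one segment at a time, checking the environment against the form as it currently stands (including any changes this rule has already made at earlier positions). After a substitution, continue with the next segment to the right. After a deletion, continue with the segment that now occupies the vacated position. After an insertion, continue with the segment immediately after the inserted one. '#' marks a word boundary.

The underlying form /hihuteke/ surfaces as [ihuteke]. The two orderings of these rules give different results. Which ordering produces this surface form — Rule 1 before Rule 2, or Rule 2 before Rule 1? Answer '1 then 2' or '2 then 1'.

Order 1 then 2:
  1 h-Deletion: [hihuteke] → [ihuteke]
  2 Glottal Epenthesis: [ihuteke] → [hihuteke]
  result: [hihuteke]
Order 2 then 1:
  2 Glottal Epenthesis: no change — [hihuteke]
  1 h-Deletion: [hihuteke] → [ihuteke]
  result: [ihuteke]

2 then 1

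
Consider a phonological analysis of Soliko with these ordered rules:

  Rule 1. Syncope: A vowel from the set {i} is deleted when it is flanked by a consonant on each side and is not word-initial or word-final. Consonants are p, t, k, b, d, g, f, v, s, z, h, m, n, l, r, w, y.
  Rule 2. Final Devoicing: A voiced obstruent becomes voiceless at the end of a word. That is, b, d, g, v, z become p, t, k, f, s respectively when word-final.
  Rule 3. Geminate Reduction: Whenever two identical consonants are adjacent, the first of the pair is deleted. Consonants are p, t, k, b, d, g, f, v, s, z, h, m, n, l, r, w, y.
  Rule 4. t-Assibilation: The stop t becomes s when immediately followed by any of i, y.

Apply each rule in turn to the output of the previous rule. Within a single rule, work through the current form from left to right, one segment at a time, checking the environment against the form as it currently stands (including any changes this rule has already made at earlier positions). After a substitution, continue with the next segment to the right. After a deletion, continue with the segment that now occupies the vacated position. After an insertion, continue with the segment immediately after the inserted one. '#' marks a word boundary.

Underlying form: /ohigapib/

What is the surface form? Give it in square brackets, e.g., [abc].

[ohgap]

Rule 1 Syncope: [ohigapib] → [ohgapb]
Rule 2 Final Devoicing: [ohgapb] → [ohgapp]
Rule 3 Geminate Reduction: [ohgapp] → [ohgap]
Rule 4 t-Assibilation: no change — [ohgap]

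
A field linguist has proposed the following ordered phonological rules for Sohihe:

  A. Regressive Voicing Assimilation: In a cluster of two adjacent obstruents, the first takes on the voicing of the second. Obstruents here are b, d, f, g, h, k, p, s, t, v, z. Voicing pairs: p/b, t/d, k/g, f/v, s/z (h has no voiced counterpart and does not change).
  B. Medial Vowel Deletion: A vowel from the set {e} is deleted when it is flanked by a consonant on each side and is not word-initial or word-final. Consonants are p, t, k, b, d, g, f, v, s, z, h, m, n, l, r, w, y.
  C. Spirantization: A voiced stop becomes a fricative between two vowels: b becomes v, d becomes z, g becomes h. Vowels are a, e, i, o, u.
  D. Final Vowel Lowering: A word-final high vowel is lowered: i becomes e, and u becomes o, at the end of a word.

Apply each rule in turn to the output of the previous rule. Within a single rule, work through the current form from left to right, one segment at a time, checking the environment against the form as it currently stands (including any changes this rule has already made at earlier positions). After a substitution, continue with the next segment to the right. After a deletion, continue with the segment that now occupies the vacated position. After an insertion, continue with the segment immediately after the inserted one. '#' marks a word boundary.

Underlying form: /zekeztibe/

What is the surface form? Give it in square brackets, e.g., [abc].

[zkstive]

A Regressive Voicing Assimilation: [zekeztibe] → [zekestibe]
B Medial Vowel Deletion: [zekestibe] → [zkstibe]
C Spirantization: [zkstibe] → [zkstive]
D Final Vowel Lowering: no change — [zkstive]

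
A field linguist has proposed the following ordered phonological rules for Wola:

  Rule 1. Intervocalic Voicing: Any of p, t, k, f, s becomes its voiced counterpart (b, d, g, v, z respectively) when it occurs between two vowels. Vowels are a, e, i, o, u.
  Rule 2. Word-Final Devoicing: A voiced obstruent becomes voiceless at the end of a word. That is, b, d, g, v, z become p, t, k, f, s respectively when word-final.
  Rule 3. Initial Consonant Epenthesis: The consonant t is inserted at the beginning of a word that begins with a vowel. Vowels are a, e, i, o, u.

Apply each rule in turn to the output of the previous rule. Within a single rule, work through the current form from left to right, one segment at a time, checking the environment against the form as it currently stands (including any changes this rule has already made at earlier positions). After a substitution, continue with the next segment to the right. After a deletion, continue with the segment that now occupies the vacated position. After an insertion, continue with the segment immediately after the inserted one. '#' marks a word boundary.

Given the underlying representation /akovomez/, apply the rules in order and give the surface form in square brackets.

Rule 1 Intervocalic Voicing: [akovomez] → [agovomez]
Rule 2 Word-Final Devoicing: [agovomez] → [agovomes]
Rule 3 Initial Consonant Epenthesis: [agovomes] → [tagovomes]

[tagovomes]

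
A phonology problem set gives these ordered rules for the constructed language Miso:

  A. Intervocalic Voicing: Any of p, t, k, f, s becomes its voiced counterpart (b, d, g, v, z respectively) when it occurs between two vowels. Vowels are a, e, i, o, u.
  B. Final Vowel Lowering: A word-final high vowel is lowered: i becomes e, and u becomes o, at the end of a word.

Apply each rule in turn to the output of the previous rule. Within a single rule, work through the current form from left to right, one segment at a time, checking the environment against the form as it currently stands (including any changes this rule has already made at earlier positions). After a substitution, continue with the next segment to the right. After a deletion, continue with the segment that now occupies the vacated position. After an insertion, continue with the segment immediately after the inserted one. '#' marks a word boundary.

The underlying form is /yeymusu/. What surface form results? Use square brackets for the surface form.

A Intervocalic Voicing: [yeymusu] → [yeymuzu]
B Final Vowel Lowering: [yeymuzu] → [yeymuzo]

[yeymuzo]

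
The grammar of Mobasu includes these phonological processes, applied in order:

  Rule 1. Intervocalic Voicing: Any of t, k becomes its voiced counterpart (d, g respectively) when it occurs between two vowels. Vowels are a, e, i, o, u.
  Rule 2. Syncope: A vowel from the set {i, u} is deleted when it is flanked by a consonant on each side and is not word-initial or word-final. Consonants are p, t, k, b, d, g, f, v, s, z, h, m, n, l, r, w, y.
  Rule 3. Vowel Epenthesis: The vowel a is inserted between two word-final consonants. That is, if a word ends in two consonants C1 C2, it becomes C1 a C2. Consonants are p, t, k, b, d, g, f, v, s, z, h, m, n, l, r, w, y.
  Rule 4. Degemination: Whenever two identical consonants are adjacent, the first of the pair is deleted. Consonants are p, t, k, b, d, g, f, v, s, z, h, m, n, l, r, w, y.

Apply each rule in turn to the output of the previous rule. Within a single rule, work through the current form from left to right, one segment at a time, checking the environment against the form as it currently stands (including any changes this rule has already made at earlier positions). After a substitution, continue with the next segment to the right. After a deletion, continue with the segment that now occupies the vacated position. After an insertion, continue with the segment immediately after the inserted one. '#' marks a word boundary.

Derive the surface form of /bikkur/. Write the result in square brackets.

[bkar]

Rule 1 Intervocalic Voicing: no change — [bikkur]
Rule 2 Syncope: [bikkur] → [bkkr]
Rule 3 Vowel Epenthesis: [bkkr] → [bkkar]
Rule 4 Degemination: [bkkar] → [bkar]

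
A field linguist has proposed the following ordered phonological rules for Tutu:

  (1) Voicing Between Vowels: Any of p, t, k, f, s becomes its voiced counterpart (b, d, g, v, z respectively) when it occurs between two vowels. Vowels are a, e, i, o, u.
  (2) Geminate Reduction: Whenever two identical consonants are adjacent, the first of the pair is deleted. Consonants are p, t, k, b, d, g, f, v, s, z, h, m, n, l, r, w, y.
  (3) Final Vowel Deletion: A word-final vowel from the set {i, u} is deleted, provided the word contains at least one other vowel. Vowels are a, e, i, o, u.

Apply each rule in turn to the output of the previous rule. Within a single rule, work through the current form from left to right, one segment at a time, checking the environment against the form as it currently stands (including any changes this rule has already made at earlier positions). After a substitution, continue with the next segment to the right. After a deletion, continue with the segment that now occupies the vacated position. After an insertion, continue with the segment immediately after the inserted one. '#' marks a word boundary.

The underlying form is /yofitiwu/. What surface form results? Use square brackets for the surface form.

[yovidiw]

(1) Voicing Between Vowels: [yofitiwu] → [yovidiwu]
(2) Geminate Reduction: no change — [yovidiwu]
(3) Final Vowel Deletion: [yovidiwu] → [yovidiw]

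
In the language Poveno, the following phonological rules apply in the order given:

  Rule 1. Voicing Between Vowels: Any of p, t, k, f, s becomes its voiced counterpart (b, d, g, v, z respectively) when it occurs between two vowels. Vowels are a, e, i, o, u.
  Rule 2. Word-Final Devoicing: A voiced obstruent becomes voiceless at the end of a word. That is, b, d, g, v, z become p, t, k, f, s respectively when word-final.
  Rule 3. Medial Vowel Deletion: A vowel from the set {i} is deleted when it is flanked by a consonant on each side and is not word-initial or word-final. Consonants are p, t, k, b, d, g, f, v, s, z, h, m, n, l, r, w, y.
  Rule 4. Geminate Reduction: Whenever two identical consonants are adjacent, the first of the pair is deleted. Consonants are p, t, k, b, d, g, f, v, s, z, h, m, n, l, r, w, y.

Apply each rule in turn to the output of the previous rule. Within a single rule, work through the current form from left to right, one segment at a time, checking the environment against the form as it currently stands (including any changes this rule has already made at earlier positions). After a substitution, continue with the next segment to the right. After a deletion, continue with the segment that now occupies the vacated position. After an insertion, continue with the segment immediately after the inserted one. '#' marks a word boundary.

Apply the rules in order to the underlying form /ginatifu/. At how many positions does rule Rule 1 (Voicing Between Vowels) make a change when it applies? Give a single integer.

2

Rule 1 Voicing Between Vowels: [ginatifu] → [ginadivu]
Rule 2 Word-Final Devoicing: no change — [ginadivu]
Rule 3 Medial Vowel Deletion: [ginadivu] → [gnadvu]
Rule 4 Geminate Reduction: no change — [gnadvu]
Rule Rule 1 changed 2 position(s).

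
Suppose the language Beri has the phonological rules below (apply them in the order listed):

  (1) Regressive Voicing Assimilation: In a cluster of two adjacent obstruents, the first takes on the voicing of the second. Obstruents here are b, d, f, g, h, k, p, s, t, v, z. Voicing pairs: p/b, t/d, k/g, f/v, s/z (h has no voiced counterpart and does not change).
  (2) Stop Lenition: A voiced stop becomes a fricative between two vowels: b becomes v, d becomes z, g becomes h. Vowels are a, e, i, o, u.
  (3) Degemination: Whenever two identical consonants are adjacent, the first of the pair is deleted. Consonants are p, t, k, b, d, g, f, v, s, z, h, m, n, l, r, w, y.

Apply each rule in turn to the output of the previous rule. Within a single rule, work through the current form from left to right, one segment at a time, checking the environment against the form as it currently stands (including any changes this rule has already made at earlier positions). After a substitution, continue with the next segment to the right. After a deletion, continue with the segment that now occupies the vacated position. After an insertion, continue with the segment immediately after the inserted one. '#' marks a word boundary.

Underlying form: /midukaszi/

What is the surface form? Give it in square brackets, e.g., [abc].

[mizukazi]

(1) Regressive Voicing Assimilation: [midukaszi] → [midukazzi]
(2) Stop Lenition: [midukazzi] → [mizukazzi]
(3) Degemination: [mizukazzi] → [mizukazi]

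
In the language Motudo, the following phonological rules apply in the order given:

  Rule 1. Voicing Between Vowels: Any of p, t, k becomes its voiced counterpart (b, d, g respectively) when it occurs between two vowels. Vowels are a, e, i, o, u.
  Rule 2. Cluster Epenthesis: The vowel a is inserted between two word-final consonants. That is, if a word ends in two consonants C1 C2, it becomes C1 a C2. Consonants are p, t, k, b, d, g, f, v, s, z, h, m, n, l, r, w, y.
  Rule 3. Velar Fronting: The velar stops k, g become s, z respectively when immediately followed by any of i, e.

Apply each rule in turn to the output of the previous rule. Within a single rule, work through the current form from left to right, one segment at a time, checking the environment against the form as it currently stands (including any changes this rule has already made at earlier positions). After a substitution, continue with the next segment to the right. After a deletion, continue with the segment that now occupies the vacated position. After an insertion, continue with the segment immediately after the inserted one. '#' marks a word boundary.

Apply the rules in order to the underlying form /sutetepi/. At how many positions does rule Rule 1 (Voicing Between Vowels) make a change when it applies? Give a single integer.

Rule 1 Voicing Between Vowels: [sutetepi] → [sudedebi]
Rule 2 Cluster Epenthesis: no change — [sudedebi]
Rule 3 Velar Fronting: no change — [sudedebi]
Rule Rule 1 changed 3 position(s).

3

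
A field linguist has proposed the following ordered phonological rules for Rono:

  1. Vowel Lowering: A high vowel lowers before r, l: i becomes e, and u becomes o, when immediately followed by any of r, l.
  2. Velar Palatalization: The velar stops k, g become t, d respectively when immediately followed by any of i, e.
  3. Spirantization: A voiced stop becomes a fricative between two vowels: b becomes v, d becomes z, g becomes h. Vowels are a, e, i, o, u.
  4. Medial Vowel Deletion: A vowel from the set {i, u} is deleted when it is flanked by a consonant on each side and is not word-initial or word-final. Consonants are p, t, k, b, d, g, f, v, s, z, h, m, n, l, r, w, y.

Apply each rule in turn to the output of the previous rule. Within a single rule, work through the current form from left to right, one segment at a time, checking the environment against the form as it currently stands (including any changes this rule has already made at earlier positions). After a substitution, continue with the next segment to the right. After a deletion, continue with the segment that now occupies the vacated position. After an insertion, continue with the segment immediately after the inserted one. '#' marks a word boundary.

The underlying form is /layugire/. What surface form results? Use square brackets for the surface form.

[layzere]

1 Vowel Lowering: [layugire] → [layugere]
2 Velar Palatalization: [layugere] → [layudere]
3 Spirantization: [layudere] → [layuzere]
4 Medial Vowel Deletion: [layuzere] → [layzere]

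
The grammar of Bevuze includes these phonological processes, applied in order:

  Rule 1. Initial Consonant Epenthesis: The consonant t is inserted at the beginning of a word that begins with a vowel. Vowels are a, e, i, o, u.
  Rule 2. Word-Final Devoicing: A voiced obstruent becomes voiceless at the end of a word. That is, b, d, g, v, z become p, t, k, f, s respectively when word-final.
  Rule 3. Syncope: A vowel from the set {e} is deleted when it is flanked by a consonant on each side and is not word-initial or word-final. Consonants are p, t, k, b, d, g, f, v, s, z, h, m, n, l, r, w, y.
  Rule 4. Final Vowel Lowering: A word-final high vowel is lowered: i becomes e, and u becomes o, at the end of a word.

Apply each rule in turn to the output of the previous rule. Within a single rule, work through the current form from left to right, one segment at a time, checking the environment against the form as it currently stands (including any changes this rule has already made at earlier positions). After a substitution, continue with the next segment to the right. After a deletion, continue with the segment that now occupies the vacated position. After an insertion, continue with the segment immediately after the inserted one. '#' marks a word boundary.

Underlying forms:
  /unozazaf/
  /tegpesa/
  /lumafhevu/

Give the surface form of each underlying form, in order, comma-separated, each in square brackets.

[tunozazaf], [tgpsa], [lumafhvo]

/unozazaf/:
  Rule 1 Initial Consonant Epenthesis: [unozazaf] → [tunozazaf]
  Rule 2 Word-Final Devoicing: no change — [tunozazaf]
  Rule 3 Syncope: no change — [tunozazaf]
  Rule 4 Final Vowel Lowering: no change — [tunozazaf]
/tegpesa/:
  Rule 1 Initial Consonant Epenthesis: no change — [tegpesa]
  Rule 2 Word-Final Devoicing: no change — [tegpesa]
  Rule 3 Syncope: [tegpesa] → [tgpsa]
  Rule 4 Final Vowel Lowering: no change — [tgpsa]
/lumafhevu/:
  Rule 1 Initial Consonant Epenthesis: no change — [lumafhevu]
  Rule 2 Word-Final Devoicing: no change — [lumafhevu]
  Rule 3 Syncope: [lumafhevu] → [lumafhvu]
  Rule 4 Final Vowel Lowering: [lumafhvu] → [lumafhvo]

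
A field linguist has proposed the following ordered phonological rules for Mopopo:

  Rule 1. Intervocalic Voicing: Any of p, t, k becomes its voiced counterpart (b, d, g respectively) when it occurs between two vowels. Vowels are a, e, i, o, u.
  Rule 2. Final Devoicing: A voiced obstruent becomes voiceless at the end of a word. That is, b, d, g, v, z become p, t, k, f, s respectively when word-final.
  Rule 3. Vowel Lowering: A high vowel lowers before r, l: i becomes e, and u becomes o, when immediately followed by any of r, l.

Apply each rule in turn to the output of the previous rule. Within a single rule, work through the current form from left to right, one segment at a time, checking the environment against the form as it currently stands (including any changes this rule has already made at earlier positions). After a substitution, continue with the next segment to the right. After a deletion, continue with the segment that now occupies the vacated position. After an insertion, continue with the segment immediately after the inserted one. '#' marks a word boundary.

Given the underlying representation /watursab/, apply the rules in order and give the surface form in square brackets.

[wadorsap]

Rule 1 Intervocalic Voicing: [watursab] → [wadursab]
Rule 2 Final Devoicing: [wadursab] → [wadursap]
Rule 3 Vowel Lowering: [wadursap] → [wadorsap]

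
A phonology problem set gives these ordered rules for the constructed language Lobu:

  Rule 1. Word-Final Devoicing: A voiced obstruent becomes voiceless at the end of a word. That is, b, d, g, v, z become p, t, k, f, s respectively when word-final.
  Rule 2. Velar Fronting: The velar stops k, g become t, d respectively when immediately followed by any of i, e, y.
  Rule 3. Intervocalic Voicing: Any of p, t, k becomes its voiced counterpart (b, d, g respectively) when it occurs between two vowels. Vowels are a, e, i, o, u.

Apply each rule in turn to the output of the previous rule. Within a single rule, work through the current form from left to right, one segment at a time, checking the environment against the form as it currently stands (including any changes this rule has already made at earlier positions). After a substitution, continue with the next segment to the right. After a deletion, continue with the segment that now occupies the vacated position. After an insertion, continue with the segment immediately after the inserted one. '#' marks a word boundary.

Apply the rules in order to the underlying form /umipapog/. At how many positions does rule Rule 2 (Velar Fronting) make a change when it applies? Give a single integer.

0

Rule 1 Word-Final Devoicing: [umipapog] → [umipapok]
Rule 2 Velar Fronting: no change — [umipapok]
Rule 3 Intervocalic Voicing: [umipapok] → [umibabok]
Rule Rule 2 changed 0 position(s).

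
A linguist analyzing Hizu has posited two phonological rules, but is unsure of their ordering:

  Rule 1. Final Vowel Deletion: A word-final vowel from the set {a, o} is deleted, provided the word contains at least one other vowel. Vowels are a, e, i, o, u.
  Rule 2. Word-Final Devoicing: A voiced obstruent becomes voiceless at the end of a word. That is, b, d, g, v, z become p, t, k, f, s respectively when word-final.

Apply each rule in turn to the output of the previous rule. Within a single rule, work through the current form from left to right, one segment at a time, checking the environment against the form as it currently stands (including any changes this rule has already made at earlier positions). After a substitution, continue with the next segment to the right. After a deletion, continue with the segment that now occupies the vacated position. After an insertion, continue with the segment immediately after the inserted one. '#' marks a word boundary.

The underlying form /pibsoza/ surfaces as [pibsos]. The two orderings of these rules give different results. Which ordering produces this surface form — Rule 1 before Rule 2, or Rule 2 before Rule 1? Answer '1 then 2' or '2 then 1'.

Order 1 then 2:
  1 Final Vowel Deletion: [pibsoza] → [pibsoz]
  2 Word-Final Devoicing: [pibsoz] → [pibsos]
  result: [pibsos]
Order 2 then 1:
  2 Word-Final Devoicing: no change — [pibsoza]
  1 Final Vowel Deletion: [pibsoza] → [pibsoz]
  result: [pibsoz]

1 then 2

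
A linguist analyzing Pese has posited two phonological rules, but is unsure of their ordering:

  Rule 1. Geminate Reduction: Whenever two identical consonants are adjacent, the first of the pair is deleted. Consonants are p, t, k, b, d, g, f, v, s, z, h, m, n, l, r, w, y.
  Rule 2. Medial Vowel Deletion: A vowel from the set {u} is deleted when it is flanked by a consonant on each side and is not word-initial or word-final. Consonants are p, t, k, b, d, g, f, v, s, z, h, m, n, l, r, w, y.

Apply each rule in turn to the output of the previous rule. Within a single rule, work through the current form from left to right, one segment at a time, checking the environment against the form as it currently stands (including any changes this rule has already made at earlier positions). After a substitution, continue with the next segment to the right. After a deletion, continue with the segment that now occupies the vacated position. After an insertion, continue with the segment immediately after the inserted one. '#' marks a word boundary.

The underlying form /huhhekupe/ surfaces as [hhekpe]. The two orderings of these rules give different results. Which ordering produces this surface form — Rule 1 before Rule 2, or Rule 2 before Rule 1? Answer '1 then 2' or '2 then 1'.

Order 1 then 2:
  1 Geminate Reduction: [huhhekupe] → [huhekupe]
  2 Medial Vowel Deletion: [huhekupe] → [hhekpe]
  result: [hhekpe]
Order 2 then 1:
  2 Medial Vowel Deletion: [huhhekupe] → [hhhekpe]
  1 Geminate Reduction: [hhhekpe] → [hekpe]
  result: [hekpe]

1 then 2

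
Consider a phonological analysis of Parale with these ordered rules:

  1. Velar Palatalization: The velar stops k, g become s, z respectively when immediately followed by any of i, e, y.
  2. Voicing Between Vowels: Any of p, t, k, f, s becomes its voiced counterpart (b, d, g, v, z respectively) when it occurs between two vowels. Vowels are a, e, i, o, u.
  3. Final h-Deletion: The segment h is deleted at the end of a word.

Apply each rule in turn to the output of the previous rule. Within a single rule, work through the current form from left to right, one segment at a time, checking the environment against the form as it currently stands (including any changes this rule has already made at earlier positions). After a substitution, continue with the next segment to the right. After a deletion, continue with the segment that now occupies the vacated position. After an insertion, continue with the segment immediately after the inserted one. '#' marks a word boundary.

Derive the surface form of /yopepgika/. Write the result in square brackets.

[yobepziga]

1 Velar Palatalization: [yopepgika] → [yopepzika]
2 Voicing Between Vowels: [yopepzika] → [yobepziga]
3 Final h-Deletion: no change — [yobepziga]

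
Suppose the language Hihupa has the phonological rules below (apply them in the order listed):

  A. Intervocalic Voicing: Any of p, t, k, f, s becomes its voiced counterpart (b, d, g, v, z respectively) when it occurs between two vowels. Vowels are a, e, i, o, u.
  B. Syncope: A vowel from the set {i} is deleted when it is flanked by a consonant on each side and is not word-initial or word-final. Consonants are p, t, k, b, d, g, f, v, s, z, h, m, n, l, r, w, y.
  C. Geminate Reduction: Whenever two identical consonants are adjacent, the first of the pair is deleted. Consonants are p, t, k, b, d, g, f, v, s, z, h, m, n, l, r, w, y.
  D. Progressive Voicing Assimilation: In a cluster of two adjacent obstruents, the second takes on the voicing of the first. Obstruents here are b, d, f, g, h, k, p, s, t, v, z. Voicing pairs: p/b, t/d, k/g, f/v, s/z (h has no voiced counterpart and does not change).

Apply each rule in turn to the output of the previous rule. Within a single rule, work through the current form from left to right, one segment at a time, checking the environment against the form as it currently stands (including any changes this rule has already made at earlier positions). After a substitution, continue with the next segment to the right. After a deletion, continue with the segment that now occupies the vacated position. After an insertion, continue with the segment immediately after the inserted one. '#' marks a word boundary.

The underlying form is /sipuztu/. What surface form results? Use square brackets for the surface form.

[spuzdu]

A Intervocalic Voicing: [sipuztu] → [sibuztu]
B Syncope: [sibuztu] → [sbuztu]
C Geminate Reduction: no change — [sbuztu]
D Progressive Voicing Assimilation: [sbuztu] → [spuzdu]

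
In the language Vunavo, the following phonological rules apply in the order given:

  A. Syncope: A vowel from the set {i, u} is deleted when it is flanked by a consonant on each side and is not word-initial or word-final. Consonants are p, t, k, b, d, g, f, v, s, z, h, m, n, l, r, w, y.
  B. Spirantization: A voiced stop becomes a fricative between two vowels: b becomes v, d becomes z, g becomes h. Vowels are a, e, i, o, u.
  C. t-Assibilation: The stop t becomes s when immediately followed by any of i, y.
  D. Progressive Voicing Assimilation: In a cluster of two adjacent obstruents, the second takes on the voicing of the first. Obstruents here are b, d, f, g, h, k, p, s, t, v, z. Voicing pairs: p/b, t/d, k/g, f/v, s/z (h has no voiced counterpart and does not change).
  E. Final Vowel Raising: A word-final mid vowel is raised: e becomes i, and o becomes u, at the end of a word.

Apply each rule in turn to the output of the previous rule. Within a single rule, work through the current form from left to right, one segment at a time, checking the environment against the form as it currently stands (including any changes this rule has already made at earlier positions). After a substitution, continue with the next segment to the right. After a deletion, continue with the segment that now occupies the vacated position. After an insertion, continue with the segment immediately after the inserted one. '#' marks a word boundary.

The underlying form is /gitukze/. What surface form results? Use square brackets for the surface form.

A Syncope: [gitukze] → [gtkze]
B Spirantization: no change — [gtkze]
C t-Assibilation: no change — [gtkze]
D Progressive Voicing Assimilation: [gtkze] → [gdgze]
E Final Vowel Raising: [gdgze] → [gdgzi]

[gdgzi]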